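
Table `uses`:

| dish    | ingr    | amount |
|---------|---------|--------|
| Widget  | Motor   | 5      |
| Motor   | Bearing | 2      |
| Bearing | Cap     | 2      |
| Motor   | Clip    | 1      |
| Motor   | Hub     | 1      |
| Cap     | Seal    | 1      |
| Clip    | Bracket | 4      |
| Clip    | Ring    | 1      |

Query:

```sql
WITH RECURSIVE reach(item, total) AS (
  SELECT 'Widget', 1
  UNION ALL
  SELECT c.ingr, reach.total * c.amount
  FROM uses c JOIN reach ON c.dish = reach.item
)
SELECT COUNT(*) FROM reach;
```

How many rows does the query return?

Base: (Widget, total=1).
Iteration 1: components of {Widget} -> Motor = 1*5 = 5.
Iteration 2: components of {Motor} -> Bearing = 5*2 = 10, Clip = 5*1 = 5, Hub = 5*1 = 5.
Iteration 3: components of {Bearing,Clip,Hub} -> Bracket = 5*4 = 20, Cap = 10*2 = 20, Ring = 5*1 = 5.
Iteration 4: components of {Bracket,Cap,Ring} -> Seal = 20*1 = 20.
Iteration 5: no further components; recursion stops.
Total rows emitted: 9.

9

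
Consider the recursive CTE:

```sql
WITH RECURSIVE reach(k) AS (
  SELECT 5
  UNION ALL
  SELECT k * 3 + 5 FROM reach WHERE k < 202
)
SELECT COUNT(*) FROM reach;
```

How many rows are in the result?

Base: k=5.
Iteration 1: 5 < 202 holds -> k = 5 * 3 + 5 = 20.
Iteration 2: 20 < 202 holds -> k = 20 * 3 + 5 = 65.
Iteration 3: 65 < 202 holds -> k = 65 * 3 + 5 = 200.
Iteration 4: 200 < 202 holds -> k = 200 * 3 + 5 = 605.
Iteration 5: 605 < 202 fails; recursion stops.
Total rows emitted: 5.

5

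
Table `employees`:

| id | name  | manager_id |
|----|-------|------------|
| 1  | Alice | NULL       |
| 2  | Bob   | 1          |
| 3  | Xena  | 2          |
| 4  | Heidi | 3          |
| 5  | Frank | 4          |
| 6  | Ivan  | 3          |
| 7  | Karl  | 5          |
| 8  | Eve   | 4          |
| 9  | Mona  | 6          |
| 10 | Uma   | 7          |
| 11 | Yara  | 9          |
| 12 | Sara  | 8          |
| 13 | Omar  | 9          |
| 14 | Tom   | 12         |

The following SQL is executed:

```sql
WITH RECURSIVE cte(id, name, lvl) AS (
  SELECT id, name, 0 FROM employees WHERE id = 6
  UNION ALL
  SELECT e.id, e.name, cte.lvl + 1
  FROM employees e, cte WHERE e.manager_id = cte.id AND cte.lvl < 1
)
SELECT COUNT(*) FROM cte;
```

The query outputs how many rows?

2

Base: id=6 (Ivan) at lvl 0.
Iteration 1: rows with manager_id in {6} -> Mona (id 9, lvl 1).
Iteration 2: lvl < 1 fails for all current rows; recursion stops.
Total rows emitted: 2.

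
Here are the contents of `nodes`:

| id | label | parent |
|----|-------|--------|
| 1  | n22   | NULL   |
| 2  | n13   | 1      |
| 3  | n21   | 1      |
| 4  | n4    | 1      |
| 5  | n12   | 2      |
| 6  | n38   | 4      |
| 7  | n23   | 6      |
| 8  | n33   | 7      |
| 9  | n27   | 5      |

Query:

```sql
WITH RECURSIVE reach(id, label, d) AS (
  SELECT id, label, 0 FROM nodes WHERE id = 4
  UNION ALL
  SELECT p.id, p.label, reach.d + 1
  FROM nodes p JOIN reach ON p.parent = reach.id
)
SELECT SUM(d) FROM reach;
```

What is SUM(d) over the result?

6

Base: id=4 (n4) at d 0.
Iteration 1: rows with parent in {4} -> n38 (id 6, d 1).
Iteration 2: rows with parent in {6} -> n23 (id 7, d 2).
Iteration 3: rows with parent in {7} -> n33 (id 8, d 3).
Iteration 4: no rows with parent in {8}; recursion stops.
SUM(d) = 0 + 1 + 2 + 3 = 6.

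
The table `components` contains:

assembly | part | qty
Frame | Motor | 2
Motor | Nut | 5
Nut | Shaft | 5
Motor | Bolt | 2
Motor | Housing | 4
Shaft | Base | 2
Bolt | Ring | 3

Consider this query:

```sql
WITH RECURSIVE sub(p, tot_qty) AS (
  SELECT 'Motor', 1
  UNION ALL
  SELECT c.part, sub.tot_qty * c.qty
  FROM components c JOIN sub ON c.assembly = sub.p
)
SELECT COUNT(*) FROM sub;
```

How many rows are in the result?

Base: (Motor, tot_qty=1).
Iteration 1: components of {Motor} -> Bolt = 1*2 = 2, Housing = 1*4 = 4, Nut = 1*5 = 5.
Iteration 2: components of {Bolt,Housing,Nut} -> Ring = 2*3 = 6, Shaft = 5*5 = 25.
Iteration 3: components of {Ring,Shaft} -> Base = 25*2 = 50.
Iteration 4: no further components; recursion stops.
Total rows emitted: 7.

7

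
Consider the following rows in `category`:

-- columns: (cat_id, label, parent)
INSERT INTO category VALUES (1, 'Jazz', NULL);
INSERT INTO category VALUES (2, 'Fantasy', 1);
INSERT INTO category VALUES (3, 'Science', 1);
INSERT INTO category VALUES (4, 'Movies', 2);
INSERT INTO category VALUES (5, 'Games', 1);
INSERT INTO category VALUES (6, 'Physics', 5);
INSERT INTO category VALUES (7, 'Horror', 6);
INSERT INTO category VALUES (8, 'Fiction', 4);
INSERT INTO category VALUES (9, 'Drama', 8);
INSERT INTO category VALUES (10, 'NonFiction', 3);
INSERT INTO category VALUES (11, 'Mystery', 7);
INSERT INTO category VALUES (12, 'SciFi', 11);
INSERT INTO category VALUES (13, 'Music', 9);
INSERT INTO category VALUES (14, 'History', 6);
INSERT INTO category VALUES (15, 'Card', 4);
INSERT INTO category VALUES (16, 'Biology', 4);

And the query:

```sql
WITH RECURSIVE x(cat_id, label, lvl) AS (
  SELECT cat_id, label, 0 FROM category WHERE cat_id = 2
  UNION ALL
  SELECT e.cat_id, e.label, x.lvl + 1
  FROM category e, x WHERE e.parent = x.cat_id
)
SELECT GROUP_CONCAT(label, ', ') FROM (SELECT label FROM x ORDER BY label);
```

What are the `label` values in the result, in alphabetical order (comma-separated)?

Biology, Card, Drama, Fantasy, Fiction, Movies, Music

Base: cat_id=2 (Fantasy) at lvl 0.
Iteration 1: rows with parent in {2} -> Movies (id 4, lvl 1).
Iteration 2: rows with parent in {4} -> Fiction (id 8, lvl 2), Card (id 15, lvl 2), Biology (id 16, lvl 2).
Iteration 3: rows with parent in {8,15,16} -> Drama (id 9, lvl 3).
Iteration 4: rows with parent in {9} -> Music (id 13, lvl 4).
Iteration 5: no rows with parent in {13}; recursion stops.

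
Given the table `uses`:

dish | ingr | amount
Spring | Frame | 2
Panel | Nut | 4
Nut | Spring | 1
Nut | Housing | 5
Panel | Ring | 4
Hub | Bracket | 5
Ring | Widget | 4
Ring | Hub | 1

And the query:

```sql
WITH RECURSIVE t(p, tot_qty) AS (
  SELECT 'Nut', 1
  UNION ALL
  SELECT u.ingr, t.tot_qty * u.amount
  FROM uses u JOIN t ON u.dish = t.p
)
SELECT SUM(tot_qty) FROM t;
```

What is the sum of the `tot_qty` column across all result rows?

Base: (Nut, tot_qty=1).
Iteration 1: components of {Nut} -> Housing = 1*5 = 5, Spring = 1*1 = 1.
Iteration 2: components of {Housing,Spring} -> Frame = 1*2 = 2.
Iteration 3: no further components; recursion stops.
SUM(tot_qty) = 1 + 1 + 5 + 2 = 9.

9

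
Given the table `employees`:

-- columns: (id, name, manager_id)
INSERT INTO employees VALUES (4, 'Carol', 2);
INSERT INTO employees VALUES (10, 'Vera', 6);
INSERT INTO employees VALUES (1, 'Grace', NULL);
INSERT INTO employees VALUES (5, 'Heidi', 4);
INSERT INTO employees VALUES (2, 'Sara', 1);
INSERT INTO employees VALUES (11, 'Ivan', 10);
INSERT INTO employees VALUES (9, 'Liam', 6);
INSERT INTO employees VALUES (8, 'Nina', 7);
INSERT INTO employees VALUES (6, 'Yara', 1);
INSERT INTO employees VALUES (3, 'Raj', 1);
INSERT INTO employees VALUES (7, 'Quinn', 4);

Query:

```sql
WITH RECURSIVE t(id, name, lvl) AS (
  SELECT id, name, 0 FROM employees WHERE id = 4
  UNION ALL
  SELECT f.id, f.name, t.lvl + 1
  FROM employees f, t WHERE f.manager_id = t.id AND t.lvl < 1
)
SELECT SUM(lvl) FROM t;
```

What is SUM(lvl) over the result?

Base: id=4 (Carol) at lvl 0.
Iteration 1: rows with manager_id in {4} -> Heidi (id 5, lvl 1), Quinn (id 7, lvl 1).
Iteration 2: lvl < 1 fails for all current rows; recursion stops.
SUM(lvl) = 0 + 1 + 1 = 2.

2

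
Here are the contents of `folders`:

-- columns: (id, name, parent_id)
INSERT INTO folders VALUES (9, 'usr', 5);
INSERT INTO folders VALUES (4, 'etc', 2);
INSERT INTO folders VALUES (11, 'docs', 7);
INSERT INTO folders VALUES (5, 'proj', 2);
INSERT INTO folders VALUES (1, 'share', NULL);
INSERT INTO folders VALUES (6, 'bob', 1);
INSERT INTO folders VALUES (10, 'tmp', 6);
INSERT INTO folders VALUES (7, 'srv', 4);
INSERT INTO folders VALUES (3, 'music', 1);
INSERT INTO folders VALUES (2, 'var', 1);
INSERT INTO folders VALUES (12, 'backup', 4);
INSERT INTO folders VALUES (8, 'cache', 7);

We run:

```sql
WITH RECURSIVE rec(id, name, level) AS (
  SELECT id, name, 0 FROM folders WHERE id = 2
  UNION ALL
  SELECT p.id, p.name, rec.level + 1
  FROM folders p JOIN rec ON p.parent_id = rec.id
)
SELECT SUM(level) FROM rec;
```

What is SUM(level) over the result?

Base: id=2 (var) at level 0.
Iteration 1: rows with parent_id in {2} -> etc (id 4, level 1), proj (id 5, level 1).
Iteration 2: rows with parent_id in {4,5} -> srv (id 7, level 2), usr (id 9, level 2), backup (id 12, level 2).
Iteration 3: rows with parent_id in {7,9,12} -> cache (id 8, level 3), docs (id 11, level 3).
Iteration 4: no rows with parent_id in {8,11}; recursion stops.
SUM(level) = 0 + 1 + 1 + 2 + 2 + 2 + 3 + 3 = 14.

14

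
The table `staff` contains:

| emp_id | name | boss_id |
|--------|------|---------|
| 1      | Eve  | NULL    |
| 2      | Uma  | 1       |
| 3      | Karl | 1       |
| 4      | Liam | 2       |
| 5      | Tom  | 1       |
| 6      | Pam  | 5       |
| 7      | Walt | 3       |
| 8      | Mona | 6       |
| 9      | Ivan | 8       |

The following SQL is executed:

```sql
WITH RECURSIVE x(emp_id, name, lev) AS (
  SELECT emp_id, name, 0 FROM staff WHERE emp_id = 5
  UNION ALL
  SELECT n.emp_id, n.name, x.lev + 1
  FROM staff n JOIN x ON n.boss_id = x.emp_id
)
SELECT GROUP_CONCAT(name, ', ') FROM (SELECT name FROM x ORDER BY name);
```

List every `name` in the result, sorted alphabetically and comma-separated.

Base: emp_id=5 (Tom) at lev 0.
Iteration 1: rows with boss_id in {5} -> Pam (id 6, lev 1).
Iteration 2: rows with boss_id in {6} -> Mona (id 8, lev 2).
Iteration 3: rows with boss_id in {8} -> Ivan (id 9, lev 3).
Iteration 4: no rows with boss_id in {9}; recursion stops.

Ivan, Mona, Pam, Tom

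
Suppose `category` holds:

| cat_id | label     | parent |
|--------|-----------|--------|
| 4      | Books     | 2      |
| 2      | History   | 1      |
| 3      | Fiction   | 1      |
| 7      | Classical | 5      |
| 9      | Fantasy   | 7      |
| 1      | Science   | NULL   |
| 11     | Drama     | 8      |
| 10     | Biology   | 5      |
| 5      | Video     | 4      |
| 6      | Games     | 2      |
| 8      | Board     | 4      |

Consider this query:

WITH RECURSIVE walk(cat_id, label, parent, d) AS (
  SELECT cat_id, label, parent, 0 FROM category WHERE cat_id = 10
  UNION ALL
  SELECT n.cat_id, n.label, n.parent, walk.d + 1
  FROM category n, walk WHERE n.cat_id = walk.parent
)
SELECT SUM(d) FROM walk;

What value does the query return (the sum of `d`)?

Base: cat_id=10 (Biology), parent=5, d 0.
Iteration 1: join on cat_id=5 -> Video (id 5, parent=4, d 1).
Iteration 2: join on cat_id=4 -> Books (id 4, parent=2, d 2).
Iteration 3: join on cat_id=2 -> History (id 2, parent=1, d 3).
Iteration 4: join on cat_id=1 -> Science (id 1, parent=NULL, d 4).
Iteration 5: parent is NULL; no match; recursion stops.
SUM(d) = 0 + 1 + 2 + 3 + 4 = 10.

10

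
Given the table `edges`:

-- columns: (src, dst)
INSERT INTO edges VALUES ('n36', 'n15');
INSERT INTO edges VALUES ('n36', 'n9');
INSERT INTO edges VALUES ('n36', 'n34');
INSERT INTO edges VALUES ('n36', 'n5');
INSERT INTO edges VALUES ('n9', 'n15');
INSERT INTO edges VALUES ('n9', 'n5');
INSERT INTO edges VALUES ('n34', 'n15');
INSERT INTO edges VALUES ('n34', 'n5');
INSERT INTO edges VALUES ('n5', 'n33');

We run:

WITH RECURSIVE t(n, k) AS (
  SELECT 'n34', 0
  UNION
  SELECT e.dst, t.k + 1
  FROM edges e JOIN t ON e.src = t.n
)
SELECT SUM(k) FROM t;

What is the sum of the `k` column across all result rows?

4

Base: (n34, k=0).
Iteration 1: edges from {n34} -> (n15, k=1), (n5, k=1).
Iteration 2: edges from {n15,n5} -> (n33, k=2).
Iteration 3: no outgoing edges from {n33}; recursion stops.
SUM(k) = 0 + 1 + 1 + 2 = 4.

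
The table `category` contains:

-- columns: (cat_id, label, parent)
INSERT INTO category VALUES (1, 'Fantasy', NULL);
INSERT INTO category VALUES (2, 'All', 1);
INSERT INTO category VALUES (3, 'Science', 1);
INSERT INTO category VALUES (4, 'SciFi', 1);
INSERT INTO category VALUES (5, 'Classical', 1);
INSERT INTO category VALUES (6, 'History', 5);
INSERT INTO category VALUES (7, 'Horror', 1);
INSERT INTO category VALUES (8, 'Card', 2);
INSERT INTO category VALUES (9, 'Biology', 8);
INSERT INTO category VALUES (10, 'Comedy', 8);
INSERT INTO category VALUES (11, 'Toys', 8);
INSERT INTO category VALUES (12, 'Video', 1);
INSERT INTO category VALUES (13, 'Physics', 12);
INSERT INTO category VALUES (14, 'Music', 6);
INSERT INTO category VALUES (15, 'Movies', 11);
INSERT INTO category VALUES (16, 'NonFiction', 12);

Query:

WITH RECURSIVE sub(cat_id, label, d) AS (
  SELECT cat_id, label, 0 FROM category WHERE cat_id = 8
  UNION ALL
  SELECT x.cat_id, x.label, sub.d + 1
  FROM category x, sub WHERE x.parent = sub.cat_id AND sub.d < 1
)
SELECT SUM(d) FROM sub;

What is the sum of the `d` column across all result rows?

3

Base: cat_id=8 (Card) at d 0.
Iteration 1: rows with parent in {8} -> Biology (id 9, d 1), Comedy (id 10, d 1), Toys (id 11, d 1).
Iteration 2: d < 1 fails for all current rows; recursion stops.
SUM(d) = 0 + 1 + 1 + 1 = 3.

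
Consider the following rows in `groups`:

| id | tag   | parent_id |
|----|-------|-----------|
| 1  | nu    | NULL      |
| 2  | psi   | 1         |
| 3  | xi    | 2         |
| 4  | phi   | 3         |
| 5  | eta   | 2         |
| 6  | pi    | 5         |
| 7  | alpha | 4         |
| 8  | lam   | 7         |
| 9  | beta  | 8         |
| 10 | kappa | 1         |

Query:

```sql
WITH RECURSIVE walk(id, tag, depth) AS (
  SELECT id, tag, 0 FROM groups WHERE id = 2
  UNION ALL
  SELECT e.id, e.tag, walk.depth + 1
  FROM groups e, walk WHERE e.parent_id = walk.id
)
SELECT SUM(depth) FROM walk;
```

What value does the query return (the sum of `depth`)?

Base: id=2 (psi) at depth 0.
Iteration 1: rows with parent_id in {2} -> xi (id 3, depth 1), eta (id 5, depth 1).
Iteration 2: rows with parent_id in {3,5} -> phi (id 4, depth 2), pi (id 6, depth 2).
Iteration 3: rows with parent_id in {4,6} -> alpha (id 7, depth 3).
Iteration 4: rows with parent_id in {7} -> lam (id 8, depth 4).
Iteration 5: rows with parent_id in {8} -> beta (id 9, depth 5).
Iteration 6: no rows with parent_id in {9}; recursion stops.
SUM(depth) = 0 + 1 + 1 + 2 + 2 + 3 + 4 + 5 = 18.

18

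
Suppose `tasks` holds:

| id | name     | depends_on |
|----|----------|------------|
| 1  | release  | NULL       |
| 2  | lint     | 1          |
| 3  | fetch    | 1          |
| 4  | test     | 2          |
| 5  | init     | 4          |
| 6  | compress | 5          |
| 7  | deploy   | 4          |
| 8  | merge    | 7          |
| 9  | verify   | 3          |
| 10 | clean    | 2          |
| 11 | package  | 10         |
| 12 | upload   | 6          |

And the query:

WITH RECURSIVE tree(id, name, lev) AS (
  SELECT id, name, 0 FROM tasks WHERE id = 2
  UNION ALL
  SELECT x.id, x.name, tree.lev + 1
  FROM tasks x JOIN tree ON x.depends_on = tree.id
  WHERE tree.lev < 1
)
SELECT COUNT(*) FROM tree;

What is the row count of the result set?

3

Base: id=2 (lint) at lev 0.
Iteration 1: rows with depends_on in {2} -> test (id 4, lev 1), clean (id 10, lev 1).
Iteration 2: lev < 1 fails for all current rows; recursion stops.
Total rows emitted: 3.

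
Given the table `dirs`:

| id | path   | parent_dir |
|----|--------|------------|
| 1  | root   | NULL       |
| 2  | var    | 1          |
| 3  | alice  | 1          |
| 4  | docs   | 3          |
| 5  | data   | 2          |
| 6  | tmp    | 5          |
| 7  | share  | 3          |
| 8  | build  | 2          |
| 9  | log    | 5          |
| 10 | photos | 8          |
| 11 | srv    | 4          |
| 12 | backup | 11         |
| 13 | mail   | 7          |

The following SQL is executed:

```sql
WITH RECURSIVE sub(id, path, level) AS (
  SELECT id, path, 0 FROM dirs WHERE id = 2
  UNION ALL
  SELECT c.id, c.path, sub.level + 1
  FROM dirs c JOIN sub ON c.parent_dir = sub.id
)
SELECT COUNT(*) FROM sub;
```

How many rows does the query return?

6

Base: id=2 (var) at level 0.
Iteration 1: rows with parent_dir in {2} -> data (id 5, level 1), build (id 8, level 1).
Iteration 2: rows with parent_dir in {5,8} -> tmp (id 6, level 2), log (id 9, level 2), photos (id 10, level 2).
Iteration 3: no rows with parent_dir in {6,9,10}; recursion stops.
Total rows emitted: 6.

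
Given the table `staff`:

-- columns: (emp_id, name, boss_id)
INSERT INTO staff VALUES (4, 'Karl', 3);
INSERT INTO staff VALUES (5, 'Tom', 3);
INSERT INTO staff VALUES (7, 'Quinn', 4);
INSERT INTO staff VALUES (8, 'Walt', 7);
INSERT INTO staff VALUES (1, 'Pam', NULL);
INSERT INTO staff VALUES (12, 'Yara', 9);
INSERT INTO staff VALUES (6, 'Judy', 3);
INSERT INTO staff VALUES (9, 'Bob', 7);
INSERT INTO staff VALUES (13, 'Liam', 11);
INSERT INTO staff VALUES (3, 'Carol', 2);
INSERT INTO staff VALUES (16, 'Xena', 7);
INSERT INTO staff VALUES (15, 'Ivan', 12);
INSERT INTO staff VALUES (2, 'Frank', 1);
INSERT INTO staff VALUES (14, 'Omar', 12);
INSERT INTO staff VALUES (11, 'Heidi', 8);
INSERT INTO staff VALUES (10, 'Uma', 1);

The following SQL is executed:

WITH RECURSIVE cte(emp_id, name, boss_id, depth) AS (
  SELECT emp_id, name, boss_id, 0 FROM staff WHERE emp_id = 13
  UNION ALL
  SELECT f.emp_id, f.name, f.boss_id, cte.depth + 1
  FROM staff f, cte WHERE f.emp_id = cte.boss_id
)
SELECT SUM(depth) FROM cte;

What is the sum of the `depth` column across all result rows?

Base: emp_id=13 (Liam), boss_id=11, depth 0.
Iteration 1: join on emp_id=11 -> Heidi (id 11, boss_id=8, depth 1).
Iteration 2: join on emp_id=8 -> Walt (id 8, boss_id=7, depth 2).
Iteration 3: join on emp_id=7 -> Quinn (id 7, boss_id=4, depth 3).
Iteration 4: join on emp_id=4 -> Karl (id 4, boss_id=3, depth 4).
Iteration 5: join on emp_id=3 -> Carol (id 3, boss_id=2, depth 5).
Iteration 6: join on emp_id=2 -> Frank (id 2, boss_id=1, depth 6).
Iteration 7: join on emp_id=1 -> Pam (id 1, boss_id=NULL, depth 7).
Iteration 8: boss_id is NULL; no match; recursion stops.
SUM(depth) = 0 + 1 + 2 + 3 + 4 + 5 + 6 + 7 = 28.

28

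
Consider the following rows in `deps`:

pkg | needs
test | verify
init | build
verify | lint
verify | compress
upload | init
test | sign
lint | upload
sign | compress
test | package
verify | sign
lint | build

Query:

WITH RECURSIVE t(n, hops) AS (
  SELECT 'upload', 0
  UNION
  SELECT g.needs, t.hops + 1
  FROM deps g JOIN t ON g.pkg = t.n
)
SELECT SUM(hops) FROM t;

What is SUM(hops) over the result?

3

Base: (upload, hops=0).
Iteration 1: edges from {upload} -> (init, hops=1).
Iteration 2: edges from {init} -> (build, hops=2).
Iteration 3: no outgoing edges from {build}; recursion stops.
SUM(hops) = 0 + 1 + 2 = 3.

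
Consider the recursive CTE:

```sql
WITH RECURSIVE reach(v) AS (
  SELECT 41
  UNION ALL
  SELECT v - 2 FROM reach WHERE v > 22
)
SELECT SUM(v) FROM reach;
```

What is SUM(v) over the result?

Base: v=41.
Iteration 1: 41 > 22 holds -> v = 41 - 2 = 39.
Iteration 2: 39 > 22 holds -> v = 39 - 2 = 37.
Iteration 3: 37 > 22 holds -> v = 37 - 2 = 35.
Iteration 4: 35 > 22 holds -> v = 35 - 2 = 33.
Iteration 5: 33 > 22 holds -> v = 33 - 2 = 31.
Iteration 6: 31 > 22 holds -> v = 31 - 2 = 29.
Iteration 7: 29 > 22 holds -> v = 29 - 2 = 27.
Iteration 8: 27 > 22 holds -> v = 27 - 2 = 25.
Iteration 9: 25 > 22 holds -> v = 25 - 2 = 23.
Iteration 10: 23 > 22 holds -> v = 23 - 2 = 21.
Iteration 11: 21 > 22 fails; recursion stops.
SUM(v) = 41 + 39 + 37 + 35 + 33 + 31 + 29 + 27 + 25 + 23 + 21 = 341.

341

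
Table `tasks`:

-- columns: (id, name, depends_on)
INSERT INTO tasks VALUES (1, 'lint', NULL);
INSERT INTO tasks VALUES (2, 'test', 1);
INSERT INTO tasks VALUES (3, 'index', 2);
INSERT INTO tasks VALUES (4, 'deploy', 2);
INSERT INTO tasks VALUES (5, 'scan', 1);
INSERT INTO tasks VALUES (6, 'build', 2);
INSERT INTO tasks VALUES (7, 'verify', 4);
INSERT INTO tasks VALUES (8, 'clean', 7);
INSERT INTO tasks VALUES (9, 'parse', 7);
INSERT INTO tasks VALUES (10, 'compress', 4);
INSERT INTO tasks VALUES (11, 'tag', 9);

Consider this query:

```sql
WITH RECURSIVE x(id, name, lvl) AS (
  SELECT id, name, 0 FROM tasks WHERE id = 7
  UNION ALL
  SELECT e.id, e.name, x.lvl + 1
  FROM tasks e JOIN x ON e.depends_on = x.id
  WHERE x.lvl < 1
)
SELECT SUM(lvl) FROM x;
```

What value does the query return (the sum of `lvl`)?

2

Base: id=7 (verify) at lvl 0.
Iteration 1: rows with depends_on in {7} -> clean (id 8, lvl 1), parse (id 9, lvl 1).
Iteration 2: lvl < 1 fails for all current rows; recursion stops.
SUM(lvl) = 0 + 1 + 1 = 2.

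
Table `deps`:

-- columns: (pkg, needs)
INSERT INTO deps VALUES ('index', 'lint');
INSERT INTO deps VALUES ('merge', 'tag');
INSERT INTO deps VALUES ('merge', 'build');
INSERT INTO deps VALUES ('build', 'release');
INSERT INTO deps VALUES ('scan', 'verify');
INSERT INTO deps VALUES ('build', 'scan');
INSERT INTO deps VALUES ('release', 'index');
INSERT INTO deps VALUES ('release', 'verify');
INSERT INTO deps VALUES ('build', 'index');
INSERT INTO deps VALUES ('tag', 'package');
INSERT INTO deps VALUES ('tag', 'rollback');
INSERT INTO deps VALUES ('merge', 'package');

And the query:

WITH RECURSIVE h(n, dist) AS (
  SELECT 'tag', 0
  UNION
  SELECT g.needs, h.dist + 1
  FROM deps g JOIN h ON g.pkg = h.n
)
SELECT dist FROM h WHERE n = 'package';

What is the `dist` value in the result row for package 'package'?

1

Base: (tag, dist=0).
Iteration 1: edges from {tag} -> (package, dist=1), (rollback, dist=1).
Iteration 2: no outgoing edges from {package,rollback}; recursion stops.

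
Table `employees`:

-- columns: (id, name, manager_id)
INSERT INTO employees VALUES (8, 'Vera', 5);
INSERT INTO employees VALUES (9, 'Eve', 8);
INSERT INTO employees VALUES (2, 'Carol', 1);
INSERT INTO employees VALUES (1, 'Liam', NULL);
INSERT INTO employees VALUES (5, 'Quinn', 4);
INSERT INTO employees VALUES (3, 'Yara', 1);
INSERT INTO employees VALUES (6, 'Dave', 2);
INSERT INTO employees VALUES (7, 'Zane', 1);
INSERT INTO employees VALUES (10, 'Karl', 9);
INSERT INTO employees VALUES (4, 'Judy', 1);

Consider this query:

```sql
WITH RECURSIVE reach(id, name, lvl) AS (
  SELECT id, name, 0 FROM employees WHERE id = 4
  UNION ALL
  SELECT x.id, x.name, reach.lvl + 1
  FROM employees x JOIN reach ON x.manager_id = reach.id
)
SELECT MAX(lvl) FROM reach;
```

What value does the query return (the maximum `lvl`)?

Base: id=4 (Judy) at lvl 0.
Iteration 1: rows with manager_id in {4} -> Quinn (id 5, lvl 1).
Iteration 2: rows with manager_id in {5} -> Vera (id 8, lvl 2).
Iteration 3: rows with manager_id in {8} -> Eve (id 9, lvl 3).
Iteration 4: rows with manager_id in {9} -> Karl (id 10, lvl 4).
Iteration 5: no rows with manager_id in {10}; recursion stops.
lvl values: 0, 1, 2, 3, 4; the maximum is 4.

4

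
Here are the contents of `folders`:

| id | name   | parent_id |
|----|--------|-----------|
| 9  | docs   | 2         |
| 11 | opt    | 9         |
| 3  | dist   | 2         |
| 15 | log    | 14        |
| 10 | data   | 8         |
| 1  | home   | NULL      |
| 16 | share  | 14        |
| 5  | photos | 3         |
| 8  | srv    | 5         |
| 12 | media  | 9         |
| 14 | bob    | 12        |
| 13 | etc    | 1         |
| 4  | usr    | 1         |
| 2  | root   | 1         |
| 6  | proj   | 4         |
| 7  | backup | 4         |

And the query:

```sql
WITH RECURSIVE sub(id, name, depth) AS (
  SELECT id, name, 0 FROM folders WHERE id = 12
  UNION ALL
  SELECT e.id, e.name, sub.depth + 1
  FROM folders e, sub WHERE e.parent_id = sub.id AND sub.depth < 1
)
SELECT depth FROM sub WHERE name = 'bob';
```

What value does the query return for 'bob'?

1

Base: id=12 (media) at depth 0.
Iteration 1: rows with parent_id in {12} -> bob (id 14, depth 1).
Iteration 2: depth < 1 fails for all current rows; recursion stops.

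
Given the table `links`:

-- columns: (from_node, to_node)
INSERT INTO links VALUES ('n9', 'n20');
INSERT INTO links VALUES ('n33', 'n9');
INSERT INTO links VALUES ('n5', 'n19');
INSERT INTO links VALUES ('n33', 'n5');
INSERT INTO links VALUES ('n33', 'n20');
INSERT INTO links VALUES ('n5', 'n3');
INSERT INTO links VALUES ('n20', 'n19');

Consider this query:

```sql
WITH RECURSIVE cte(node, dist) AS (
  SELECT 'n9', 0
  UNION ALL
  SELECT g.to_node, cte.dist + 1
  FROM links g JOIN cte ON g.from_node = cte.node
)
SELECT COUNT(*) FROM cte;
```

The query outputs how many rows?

Base: (n9, dist=0).
Iteration 1: edges from {n9} -> (n20, dist=1).
Iteration 2: edges from {n20} -> (n19, dist=2).
Iteration 3: no outgoing edges from {n19}; recursion stops.
Total rows emitted: 3.

3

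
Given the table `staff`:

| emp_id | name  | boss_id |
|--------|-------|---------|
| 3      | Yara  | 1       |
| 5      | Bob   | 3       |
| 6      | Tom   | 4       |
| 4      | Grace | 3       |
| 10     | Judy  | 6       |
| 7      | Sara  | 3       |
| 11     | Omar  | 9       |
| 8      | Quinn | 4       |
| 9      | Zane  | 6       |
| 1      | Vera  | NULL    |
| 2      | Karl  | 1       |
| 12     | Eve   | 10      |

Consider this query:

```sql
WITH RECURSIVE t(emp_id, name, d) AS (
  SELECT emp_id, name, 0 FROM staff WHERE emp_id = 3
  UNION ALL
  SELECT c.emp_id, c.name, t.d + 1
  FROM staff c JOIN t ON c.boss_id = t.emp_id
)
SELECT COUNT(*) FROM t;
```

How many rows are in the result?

10

Base: emp_id=3 (Yara) at d 0.
Iteration 1: rows with boss_id in {3} -> Grace (id 4, d 1), Bob (id 5, d 1), Sara (id 7, d 1).
Iteration 2: rows with boss_id in {4,5,7} -> Tom (id 6, d 2), Quinn (id 8, d 2).
Iteration 3: rows with boss_id in {6,8} -> Zane (id 9, d 3), Judy (id 10, d 3).
Iteration 4: rows with boss_id in {9,10} -> Omar (id 11, d 4), Eve (id 12, d 4).
Iteration 5: no rows with boss_id in {11,12}; recursion stops.
Total rows emitted: 10.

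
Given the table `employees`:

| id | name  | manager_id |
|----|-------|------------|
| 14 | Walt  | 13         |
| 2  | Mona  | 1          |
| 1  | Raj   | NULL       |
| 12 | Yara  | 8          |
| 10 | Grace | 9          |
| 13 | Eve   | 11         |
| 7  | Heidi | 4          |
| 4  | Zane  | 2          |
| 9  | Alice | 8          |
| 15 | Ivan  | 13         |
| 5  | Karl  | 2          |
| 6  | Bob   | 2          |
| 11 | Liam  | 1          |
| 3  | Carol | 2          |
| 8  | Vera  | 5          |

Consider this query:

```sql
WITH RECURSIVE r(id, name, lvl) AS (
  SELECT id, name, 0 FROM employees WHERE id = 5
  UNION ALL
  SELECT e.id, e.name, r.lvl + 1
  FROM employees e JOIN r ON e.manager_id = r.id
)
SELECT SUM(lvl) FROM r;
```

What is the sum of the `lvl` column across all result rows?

Base: id=5 (Karl) at lvl 0.
Iteration 1: rows with manager_id in {5} -> Vera (id 8, lvl 1).
Iteration 2: rows with manager_id in {8} -> Alice (id 9, lvl 2), Yara (id 12, lvl 2).
Iteration 3: rows with manager_id in {9,12} -> Grace (id 10, lvl 3).
Iteration 4: no rows with manager_id in {10}; recursion stops.
SUM(lvl) = 0 + 1 + 2 + 2 + 3 = 8.

8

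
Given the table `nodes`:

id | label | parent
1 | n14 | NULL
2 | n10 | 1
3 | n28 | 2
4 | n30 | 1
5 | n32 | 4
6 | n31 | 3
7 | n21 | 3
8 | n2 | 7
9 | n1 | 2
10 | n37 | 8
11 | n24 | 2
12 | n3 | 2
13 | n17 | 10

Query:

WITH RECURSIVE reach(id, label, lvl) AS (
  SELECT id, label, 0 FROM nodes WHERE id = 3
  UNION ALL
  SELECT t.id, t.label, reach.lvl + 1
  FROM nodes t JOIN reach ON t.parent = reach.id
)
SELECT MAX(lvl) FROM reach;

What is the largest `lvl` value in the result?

Base: id=3 (n28) at lvl 0.
Iteration 1: rows with parent in {3} -> n31 (id 6, lvl 1), n21 (id 7, lvl 1).
Iteration 2: rows with parent in {6,7} -> n2 (id 8, lvl 2).
Iteration 3: rows with parent in {8} -> n37 (id 10, lvl 3).
Iteration 4: rows with parent in {10} -> n17 (id 13, lvl 4).
Iteration 5: no rows with parent in {13}; recursion stops.
lvl values: 0, 1, 1, 2, 3, 4; the maximum is 4.

4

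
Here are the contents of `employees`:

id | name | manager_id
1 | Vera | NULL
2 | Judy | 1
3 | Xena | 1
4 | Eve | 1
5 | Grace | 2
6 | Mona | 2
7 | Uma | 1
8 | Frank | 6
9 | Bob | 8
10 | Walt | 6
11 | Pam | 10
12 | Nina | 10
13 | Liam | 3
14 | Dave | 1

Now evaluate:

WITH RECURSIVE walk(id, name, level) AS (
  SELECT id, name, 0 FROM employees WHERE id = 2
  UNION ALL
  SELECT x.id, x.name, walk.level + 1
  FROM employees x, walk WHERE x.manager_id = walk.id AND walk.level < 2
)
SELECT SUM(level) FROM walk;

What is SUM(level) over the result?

6

Base: id=2 (Judy) at level 0.
Iteration 1: rows with manager_id in {2} -> Grace (id 5, level 1), Mona (id 6, level 1).
Iteration 2: rows with manager_id in {5,6} -> Frank (id 8, level 2), Walt (id 10, level 2).
Iteration 3: level < 2 fails for all current rows; recursion stops.
SUM(level) = 0 + 1 + 1 + 2 + 2 = 6.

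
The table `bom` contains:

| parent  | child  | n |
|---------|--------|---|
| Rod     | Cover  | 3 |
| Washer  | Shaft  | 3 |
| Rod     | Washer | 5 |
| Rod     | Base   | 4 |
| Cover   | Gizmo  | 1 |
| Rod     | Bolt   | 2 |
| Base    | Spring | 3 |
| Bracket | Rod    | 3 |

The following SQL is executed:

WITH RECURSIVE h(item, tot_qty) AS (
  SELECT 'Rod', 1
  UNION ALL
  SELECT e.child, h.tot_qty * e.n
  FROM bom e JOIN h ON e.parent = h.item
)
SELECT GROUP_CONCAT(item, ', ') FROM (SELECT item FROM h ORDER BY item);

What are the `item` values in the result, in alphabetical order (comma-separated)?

Base: (Rod, tot_qty=1).
Iteration 1: components of {Rod} -> Base = 1*4 = 4, Bolt = 1*2 = 2, Cover = 1*3 = 3, Washer = 1*5 = 5.
Iteration 2: components of {Base,Bolt,Cover,Washer} -> Gizmo = 3*1 = 3, Shaft = 5*3 = 15, Spring = 4*3 = 12.
Iteration 3: no further components; recursion stops.

Base, Bolt, Cover, Gizmo, Rod, Shaft, Spring, Washer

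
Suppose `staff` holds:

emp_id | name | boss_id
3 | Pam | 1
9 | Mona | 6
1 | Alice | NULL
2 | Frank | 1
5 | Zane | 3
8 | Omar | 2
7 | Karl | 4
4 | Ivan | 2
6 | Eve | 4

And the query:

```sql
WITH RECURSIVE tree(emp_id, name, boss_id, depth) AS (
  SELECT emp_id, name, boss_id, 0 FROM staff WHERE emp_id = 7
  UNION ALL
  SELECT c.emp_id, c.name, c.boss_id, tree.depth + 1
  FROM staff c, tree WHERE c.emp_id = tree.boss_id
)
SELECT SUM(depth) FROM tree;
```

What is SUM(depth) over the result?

6

Base: emp_id=7 (Karl), boss_id=4, depth 0.
Iteration 1: join on emp_id=4 -> Ivan (id 4, boss_id=2, depth 1).
Iteration 2: join on emp_id=2 -> Frank (id 2, boss_id=1, depth 2).
Iteration 3: join on emp_id=1 -> Alice (id 1, boss_id=NULL, depth 3).
Iteration 4: boss_id is NULL; no match; recursion stops.
SUM(depth) = 0 + 1 + 2 + 3 = 6.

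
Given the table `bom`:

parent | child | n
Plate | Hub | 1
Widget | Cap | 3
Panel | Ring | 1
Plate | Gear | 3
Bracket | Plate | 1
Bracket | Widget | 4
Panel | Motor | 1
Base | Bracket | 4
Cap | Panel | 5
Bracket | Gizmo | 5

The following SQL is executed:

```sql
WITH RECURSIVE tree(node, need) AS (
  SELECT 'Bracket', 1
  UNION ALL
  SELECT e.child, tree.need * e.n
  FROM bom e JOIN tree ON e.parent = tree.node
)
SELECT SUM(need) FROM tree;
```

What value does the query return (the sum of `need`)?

207

Base: (Bracket, need=1).
Iteration 1: components of {Bracket} -> Gizmo = 1*5 = 5, Plate = 1*1 = 1, Widget = 1*4 = 4.
Iteration 2: components of {Gizmo,Plate,Widget} -> Cap = 4*3 = 12, Gear = 1*3 = 3, Hub = 1*1 = 1.
Iteration 3: components of {Cap,Gear,Hub} -> Panel = 12*5 = 60.
Iteration 4: components of {Panel} -> Motor = 60*1 = 60, Ring = 60*1 = 60.
Iteration 5: no further components; recursion stops.
SUM(need) = 1 + 4 + 1 + 5 + 12 + 3 + 1 + 60 + 60 + 60 = 207.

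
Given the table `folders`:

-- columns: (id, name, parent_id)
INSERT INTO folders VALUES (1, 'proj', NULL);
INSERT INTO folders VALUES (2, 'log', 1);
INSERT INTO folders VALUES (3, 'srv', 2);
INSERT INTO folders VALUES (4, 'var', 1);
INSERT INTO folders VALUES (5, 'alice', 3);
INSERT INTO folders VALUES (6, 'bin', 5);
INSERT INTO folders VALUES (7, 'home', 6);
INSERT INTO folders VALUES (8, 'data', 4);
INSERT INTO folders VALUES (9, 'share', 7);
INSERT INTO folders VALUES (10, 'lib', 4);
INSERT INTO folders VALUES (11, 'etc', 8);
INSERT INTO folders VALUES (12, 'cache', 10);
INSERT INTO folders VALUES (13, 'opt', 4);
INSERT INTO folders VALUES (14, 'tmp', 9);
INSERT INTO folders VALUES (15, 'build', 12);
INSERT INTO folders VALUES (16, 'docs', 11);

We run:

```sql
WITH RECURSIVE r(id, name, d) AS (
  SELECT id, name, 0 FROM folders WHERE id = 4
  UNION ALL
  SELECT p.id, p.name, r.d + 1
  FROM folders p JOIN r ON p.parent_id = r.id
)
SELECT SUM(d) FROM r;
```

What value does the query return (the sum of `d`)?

Base: id=4 (var) at d 0.
Iteration 1: rows with parent_id in {4} -> data (id 8, d 1), lib (id 10, d 1), opt (id 13, d 1).
Iteration 2: rows with parent_id in {8,10,13} -> etc (id 11, d 2), cache (id 12, d 2).
Iteration 3: rows with parent_id in {11,12} -> build (id 15, d 3), docs (id 16, d 3).
Iteration 4: no rows with parent_id in {15,16}; recursion stops.
SUM(d) = 0 + 1 + 1 + 1 + 2 + 2 + 3 + 3 = 13.

13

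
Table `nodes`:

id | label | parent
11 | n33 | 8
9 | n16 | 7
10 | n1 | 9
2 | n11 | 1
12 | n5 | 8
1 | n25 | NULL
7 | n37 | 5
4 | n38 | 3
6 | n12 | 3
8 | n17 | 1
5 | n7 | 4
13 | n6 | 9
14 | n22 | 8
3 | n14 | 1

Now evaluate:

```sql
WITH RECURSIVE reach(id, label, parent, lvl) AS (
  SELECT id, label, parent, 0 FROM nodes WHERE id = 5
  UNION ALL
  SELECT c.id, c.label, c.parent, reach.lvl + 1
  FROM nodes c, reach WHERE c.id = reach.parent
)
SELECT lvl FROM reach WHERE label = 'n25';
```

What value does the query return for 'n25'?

3

Base: id=5 (n7), parent=4, lvl 0.
Iteration 1: join on id=4 -> n38 (id 4, parent=3, lvl 1).
Iteration 2: join on id=3 -> n14 (id 3, parent=1, lvl 2).
Iteration 3: join on id=1 -> n25 (id 1, parent=NULL, lvl 3).
Iteration 4: parent is NULL; no match; recursion stops.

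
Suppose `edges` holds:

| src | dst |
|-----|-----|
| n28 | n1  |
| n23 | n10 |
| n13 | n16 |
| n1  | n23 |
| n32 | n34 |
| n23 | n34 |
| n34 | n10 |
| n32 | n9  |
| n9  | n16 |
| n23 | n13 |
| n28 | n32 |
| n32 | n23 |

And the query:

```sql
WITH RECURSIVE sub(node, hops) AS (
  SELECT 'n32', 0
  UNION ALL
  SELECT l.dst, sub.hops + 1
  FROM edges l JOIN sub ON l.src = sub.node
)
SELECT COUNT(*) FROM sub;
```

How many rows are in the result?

11

Base: (n32, hops=0).
Iteration 1: edges from {n32} -> (n23, hops=1), (n34, hops=1), (n9, hops=1).
Iteration 2: edges from {n23,n34,n9} -> (n10, hops=2) x2, (n13, hops=2), (n16, hops=2), (n34, hops=2). [UNION ALL keeps all 5 new rows, including repeats]
Iteration 3: edges from {n10,n13,n16,n34} -> (n10, hops=3), (n16, hops=3).
Iteration 4: no outgoing edges from {n10,n16}; recursion stops.
Total rows emitted: 11.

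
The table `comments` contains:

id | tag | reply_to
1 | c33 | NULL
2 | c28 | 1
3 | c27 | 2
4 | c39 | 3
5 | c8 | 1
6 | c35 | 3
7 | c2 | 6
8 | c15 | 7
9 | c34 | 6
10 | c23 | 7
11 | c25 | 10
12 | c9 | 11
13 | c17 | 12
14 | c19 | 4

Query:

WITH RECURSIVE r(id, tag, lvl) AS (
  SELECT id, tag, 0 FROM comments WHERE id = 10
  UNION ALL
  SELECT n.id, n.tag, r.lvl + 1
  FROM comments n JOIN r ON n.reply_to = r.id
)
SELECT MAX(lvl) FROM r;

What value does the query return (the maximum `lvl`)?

3

Base: id=10 (c23) at lvl 0.
Iteration 1: rows with reply_to in {10} -> c25 (id 11, lvl 1).
Iteration 2: rows with reply_to in {11} -> c9 (id 12, lvl 2).
Iteration 3: rows with reply_to in {12} -> c17 (id 13, lvl 3).
Iteration 4: no rows with reply_to in {13}; recursion stops.
lvl values: 0, 1, 2, 3; the maximum is 3.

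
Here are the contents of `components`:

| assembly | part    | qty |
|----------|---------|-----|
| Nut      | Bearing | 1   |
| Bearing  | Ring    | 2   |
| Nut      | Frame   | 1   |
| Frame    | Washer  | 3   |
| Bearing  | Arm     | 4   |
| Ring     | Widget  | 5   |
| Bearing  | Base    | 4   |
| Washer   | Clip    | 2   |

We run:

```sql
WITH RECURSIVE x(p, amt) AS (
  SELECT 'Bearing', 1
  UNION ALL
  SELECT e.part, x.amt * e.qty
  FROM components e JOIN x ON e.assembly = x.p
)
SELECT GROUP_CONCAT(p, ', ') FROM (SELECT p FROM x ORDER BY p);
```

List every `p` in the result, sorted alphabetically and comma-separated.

Arm, Base, Bearing, Ring, Widget

Base: (Bearing, amt=1).
Iteration 1: components of {Bearing} -> Arm = 1*4 = 4, Base = 1*4 = 4, Ring = 1*2 = 2.
Iteration 2: components of {Arm,Base,Ring} -> Widget = 2*5 = 10.
Iteration 3: no further components; recursion stops.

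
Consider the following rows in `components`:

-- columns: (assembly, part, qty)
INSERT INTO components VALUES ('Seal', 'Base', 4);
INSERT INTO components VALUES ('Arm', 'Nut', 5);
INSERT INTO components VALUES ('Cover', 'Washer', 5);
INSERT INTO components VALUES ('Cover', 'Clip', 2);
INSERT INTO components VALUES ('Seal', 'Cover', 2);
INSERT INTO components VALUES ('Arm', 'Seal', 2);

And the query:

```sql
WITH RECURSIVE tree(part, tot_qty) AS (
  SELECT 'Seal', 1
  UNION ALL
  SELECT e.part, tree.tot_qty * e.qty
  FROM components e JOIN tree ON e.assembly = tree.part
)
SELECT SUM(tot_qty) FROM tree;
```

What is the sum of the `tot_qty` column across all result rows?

21

Base: (Seal, tot_qty=1).
Iteration 1: components of {Seal} -> Base = 1*4 = 4, Cover = 1*2 = 2.
Iteration 2: components of {Base,Cover} -> Clip = 2*2 = 4, Washer = 2*5 = 10.
Iteration 3: no further components; recursion stops.
SUM(tot_qty) = 1 + 2 + 4 + 10 + 4 = 21.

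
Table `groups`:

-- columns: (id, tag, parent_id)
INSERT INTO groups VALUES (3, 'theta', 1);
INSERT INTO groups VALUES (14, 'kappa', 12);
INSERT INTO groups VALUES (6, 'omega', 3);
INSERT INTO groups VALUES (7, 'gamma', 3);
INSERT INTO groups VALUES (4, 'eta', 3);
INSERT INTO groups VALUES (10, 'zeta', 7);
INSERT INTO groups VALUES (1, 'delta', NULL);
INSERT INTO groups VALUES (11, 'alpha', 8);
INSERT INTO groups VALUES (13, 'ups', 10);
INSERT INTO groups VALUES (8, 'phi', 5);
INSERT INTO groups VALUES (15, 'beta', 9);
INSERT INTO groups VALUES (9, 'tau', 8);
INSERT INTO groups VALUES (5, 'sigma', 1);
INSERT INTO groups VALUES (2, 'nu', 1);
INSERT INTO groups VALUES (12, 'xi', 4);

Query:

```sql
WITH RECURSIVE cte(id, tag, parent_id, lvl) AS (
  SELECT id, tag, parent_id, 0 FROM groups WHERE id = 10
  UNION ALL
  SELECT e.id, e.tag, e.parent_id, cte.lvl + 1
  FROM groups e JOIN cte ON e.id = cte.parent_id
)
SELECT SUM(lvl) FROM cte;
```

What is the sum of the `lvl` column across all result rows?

6

Base: id=10 (zeta), parent_id=7, lvl 0.
Iteration 1: join on id=7 -> gamma (id 7, parent_id=3, lvl 1).
Iteration 2: join on id=3 -> theta (id 3, parent_id=1, lvl 2).
Iteration 3: join on id=1 -> delta (id 1, parent_id=NULL, lvl 3).
Iteration 4: parent_id is NULL; no match; recursion stops.
SUM(lvl) = 0 + 1 + 2 + 3 = 6.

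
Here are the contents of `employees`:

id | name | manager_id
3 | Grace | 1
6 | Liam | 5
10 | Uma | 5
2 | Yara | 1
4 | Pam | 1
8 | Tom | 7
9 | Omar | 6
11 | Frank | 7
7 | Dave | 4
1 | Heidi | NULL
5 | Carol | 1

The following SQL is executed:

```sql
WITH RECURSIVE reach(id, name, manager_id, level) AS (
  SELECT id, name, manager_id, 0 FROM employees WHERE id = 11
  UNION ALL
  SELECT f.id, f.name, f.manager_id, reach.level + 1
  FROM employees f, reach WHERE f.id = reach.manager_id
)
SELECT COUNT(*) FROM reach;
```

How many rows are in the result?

Base: id=11 (Frank), manager_id=7, level 0.
Iteration 1: join on id=7 -> Dave (id 7, manager_id=4, level 1).
Iteration 2: join on id=4 -> Pam (id 4, manager_id=1, level 2).
Iteration 3: join on id=1 -> Heidi (id 1, manager_id=NULL, level 3).
Iteration 4: manager_id is NULL; no match; recursion stops.
Total rows emitted: 4.

4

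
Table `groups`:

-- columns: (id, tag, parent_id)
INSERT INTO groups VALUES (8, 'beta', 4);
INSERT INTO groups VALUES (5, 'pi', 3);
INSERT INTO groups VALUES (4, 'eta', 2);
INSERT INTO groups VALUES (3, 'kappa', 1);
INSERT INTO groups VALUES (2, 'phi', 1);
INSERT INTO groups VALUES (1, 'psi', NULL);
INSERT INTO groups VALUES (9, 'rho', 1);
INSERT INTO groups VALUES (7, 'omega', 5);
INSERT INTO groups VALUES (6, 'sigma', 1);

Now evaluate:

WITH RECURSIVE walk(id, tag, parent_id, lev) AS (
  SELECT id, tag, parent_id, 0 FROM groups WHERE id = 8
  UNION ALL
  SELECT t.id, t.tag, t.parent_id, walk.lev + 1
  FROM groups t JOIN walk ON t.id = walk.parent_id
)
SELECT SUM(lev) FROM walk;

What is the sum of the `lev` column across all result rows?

Base: id=8 (beta), parent_id=4, lev 0.
Iteration 1: join on id=4 -> eta (id 4, parent_id=2, lev 1).
Iteration 2: join on id=2 -> phi (id 2, parent_id=1, lev 2).
Iteration 3: join on id=1 -> psi (id 1, parent_id=NULL, lev 3).
Iteration 4: parent_id is NULL; no match; recursion stops.
SUM(lev) = 0 + 1 + 2 + 3 = 6.

6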